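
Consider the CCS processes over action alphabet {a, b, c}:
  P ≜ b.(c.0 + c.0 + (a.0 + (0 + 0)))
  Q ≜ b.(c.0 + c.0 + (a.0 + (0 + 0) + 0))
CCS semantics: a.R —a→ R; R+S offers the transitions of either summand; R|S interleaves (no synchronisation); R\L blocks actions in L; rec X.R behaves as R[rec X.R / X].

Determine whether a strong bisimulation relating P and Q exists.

Reachable graph of P (3 states):
  u0 = b.(c.0 + c.0 + (a.0 + (0 + 0))) has moves ··b··> u1
  u1 = c.0 + c.0 + (a.0 + (0 + 0)) has moves ··a··> u2, ··c··> u2
  u2 = 0 has moves (no moves)
Reachable graph of Q (3 states):
  v0 = b.(c.0 + c.0 + (a.0 + (0 + 0) + 0)) has moves ··b··> v1
  v1 = c.0 + c.0 + (a.0 + (0 + 0) + 0) has moves ··a··> v2, ··c··> v2
  v2 = 0 has moves (no moves)
Bisimilarity quotient blocks:
  B0 = {u0, v0}
  B1 = {u1, v1}
  B2 = {u2, v2}
u0 ∈ B0, v0 ∈ B0 → same block

bisimilar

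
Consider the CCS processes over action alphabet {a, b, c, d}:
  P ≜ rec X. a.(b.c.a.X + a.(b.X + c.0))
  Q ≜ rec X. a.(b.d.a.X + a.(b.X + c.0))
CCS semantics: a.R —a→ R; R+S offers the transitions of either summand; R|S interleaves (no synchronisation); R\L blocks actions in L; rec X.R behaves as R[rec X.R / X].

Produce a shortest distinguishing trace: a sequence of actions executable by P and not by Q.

P's transition system — 6 states:
  p0 = rec X. a.(b.c.a.X + a.(b.X + c.0)) → =a=> p1
  p1 = b.c.a.(rec X. a.(b.c.a.X + a.(b.X + c.0))) + a.(b.(rec X. a.(b.c.a.X + a.(b.X + c.0))) + c.0) → =a=> p2, =b=> p3
  p2 = b.(rec X. a.(b.c.a.X + a.(b.X + c.0))) + c.0 → =b=> p0, =c=> p4
  p3 = c.a.(rec X. a.(b.c.a.X + a.(b.X + c.0))) → =c=> p5
  p4 = 0 → ∅
  p5 = a.(rec X. a.(b.c.a.X + a.(b.X + c.0))) → =a=> p0
Q's transition system — 6 states:
  q0 = rec X. a.(b.d.a.X + a.(b.X + c.0)) → =a=> q1
  q1 = b.d.a.(rec X. a.(b.d.a.X + a.(b.X + c.0))) + a.(b.(rec X. a.(b.d.a.X + a.(b.X + c.0))) + c.0) → =a=> q2, =b=> q3
  q2 = b.(rec X. a.(b.d.a.X + a.(b.X + c.0))) + c.0 → =b=> q0, =c=> q4
  q3 = d.a.(rec X. a.(b.d.a.X + a.(b.X + c.0))) → =d=> q5
  q4 = 0 → ∅
  q5 = a.(rec X. a.(b.d.a.X + a.(b.X + c.0))) → =a=> q0
Executing abc from P (initial set {p0}):
  after a @ step 1: {p1}
  after b @ step 2: {p3}
  after c @ step 3: {p5}
  P completes σ.
Executing abc from Q (initial set {q0}):
  after a @ step 1: {q1}
  after b @ step 2: {q3}
  after c @ step 3: ∅ (Q stuck)

abc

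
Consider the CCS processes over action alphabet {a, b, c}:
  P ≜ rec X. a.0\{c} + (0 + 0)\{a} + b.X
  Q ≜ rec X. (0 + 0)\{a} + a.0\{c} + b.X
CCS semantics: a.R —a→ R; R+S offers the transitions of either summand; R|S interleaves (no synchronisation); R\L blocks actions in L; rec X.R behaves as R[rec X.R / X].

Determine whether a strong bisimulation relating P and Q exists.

LTS(P): 2 reachable states
  p0 = rec X. a.0\{c} + (0 + 0)\{a} + b.X → --a--▸ p1, --b--▸ p0
  p1 = 0\{c} → (no moves)
LTS(Q): 2 reachable states
  q0 = rec X. (0 + 0)\{a} + a.0\{c} + b.X → --a--▸ q1, --b--▸ q0
  q1 = 0\{c} → (no moves)
Bisimilarity quotient blocks:
  B0 = {p0, q0}
  B1 = {p1, q1}
p0 ∈ B0, q0 ∈ B0 → same block

bisimilar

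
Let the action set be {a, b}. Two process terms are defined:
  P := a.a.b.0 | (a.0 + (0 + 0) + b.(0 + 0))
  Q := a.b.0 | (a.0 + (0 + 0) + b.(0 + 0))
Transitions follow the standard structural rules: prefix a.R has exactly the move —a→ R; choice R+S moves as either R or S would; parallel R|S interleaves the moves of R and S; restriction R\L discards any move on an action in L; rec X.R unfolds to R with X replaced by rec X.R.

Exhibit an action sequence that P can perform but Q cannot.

aaa

P's transition system — 12 states:
  m0 = a.a.b.0 | (a.0 + (0 + 0) + b.(0 + 0)) :: =a=> m1, =a=> m2, =b=> m3
  m1 = a.a.b.0 | 0 :: =a=> m4
  m2 = a.b.0 | (a.0 + (0 + 0) + b.(0 + 0)) :: =a=> m4, =a=> m5, =b=> m6
  m3 = a.a.b.0 | (0 + 0) :: =a=> m6
  m4 = a.b.0 | 0 :: =a=> m7
  m5 = b.0 | (a.0 + (0 + 0) + b.(0 + 0)) :: =a=> m7, =b=> m8, =b=> m9
  m6 = a.b.0 | (0 + 0) :: =a=> m9
  m7 = b.0 | 0 :: =b=> m10
  m8 = 0 | (a.0 + (0 + 0) + b.(0 + 0)) :: =a=> m10, =b=> m11
  m9 = b.0 | (0 + 0) :: =b=> m11
  m10 = 0 | 0 :: ∅
  m11 = 0 | (0 + 0) :: ∅
Q's transition system — 9 states:
  n0 = a.b.0 | (a.0 + (0 + 0) + b.(0 + 0)) :: =a=> n1, =a=> n2, =b=> n3
  n1 = a.b.0 | 0 :: =a=> n4
  n2 = b.0 | (a.0 + (0 + 0) + b.(0 + 0)) :: =a=> n4, =b=> n5, =b=> n6
  n3 = a.b.0 | (0 + 0) :: =a=> n6
  n4 = b.0 | 0 :: =b=> n7
  n5 = 0 | (a.0 + (0 + 0) + b.(0 + 0)) :: =a=> n7, =b=> n8
  n6 = b.0 | (0 + 0) :: =b=> n8
  n7 = 0 | 0 :: ∅
  n8 = 0 | (0 + 0) :: ∅
Executing aaa from P (initial set {m0}):
  after a @ step 1: {m1, m2}
  after a @ step 2: {m4, m5}
  after a @ step 3: {m7}
  ✓ P
Executing aaa from Q (initial set {n0}):
  after a @ step 1: {n1, n2}
  after a @ step 2: {n4}
  after a @ step 3: no successor for Q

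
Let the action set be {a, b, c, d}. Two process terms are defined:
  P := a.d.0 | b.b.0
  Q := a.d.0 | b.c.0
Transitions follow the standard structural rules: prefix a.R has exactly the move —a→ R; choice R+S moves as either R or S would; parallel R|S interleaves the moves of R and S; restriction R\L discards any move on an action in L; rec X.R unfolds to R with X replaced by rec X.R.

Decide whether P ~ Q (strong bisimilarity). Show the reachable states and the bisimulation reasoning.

P ≁ Q

P's transition system — 9 states:
  p0 = a.d.0 | b.b.0 | —a→ p1, —b→ p2
  p1 = d.0 | b.b.0 | —b→ p3, —d→ p4
  p2 = a.d.0 | b.0 | —a→ p3, —b→ p5
  p3 = d.0 | b.0 | —b→ p6, —d→ p7
  p4 = 0 | b.b.0 | —b→ p7
  p5 = a.d.0 | 0 | —a→ p6
  p6 = d.0 | 0 | —d→ p8
  p7 = 0 | b.0 | —b→ p8
  p8 = 0 | 0 | (no moves)
Q's transition system — 9 states:
  q0 = a.d.0 | b.c.0 | —a→ q1, —b→ q2
  q1 = d.0 | b.c.0 | —b→ q3, —d→ q4
  q2 = a.d.0 | c.0 | —a→ q3, —c→ q5
  q3 = d.0 | c.0 | —c→ q6, —d→ q7
  q4 = 0 | b.c.0 | —b→ q7
  q5 = a.d.0 | 0 | —a→ q6
  q6 = d.0 | 0 | —d→ q8
  q7 = 0 | c.0 | —c→ q8
  q8 = 0 | 0 | (no moves)
Coarsest stable partition (strong bisimilarity classes):
  B0 = {p0}
  B1 = {p1}
  B2 = {p4}
  B3 = {p7}
  B4 = {p8, q8}
  B5 = {p3}
  B6 = {p6, q6}
  B7 = {p2}
  B8 = {p5, q5}
  B9 = {q0}
  B10 = {q1}
  B11 = {q3}
  B12 = {q7}
  B13 = {q4}
  B14 = {q2}
p0 ∈ B0, q0 ∈ B9 → different blocks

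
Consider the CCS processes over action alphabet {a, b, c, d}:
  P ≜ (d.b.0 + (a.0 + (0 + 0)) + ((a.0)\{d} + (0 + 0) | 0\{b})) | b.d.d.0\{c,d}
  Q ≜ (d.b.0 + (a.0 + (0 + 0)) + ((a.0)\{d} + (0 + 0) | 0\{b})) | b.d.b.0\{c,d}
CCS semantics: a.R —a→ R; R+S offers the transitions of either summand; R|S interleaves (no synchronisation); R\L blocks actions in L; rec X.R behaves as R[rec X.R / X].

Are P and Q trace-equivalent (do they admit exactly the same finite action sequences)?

traces(P) ≠ traces(Q) — witness ⟨abdd⟩

Reachable graph of P (16 states):
  p0 = (d.b.0 + (a.0 + (0 + 0)) + ((a.0)\{d} + (0 + 0) | 0\{b})) | b.d.d.0\{c,d} → =a=> p1, =a=> p2, =b=> p3, =d=> p4
  p1 = 0 | b.d.d.0\{c,d} → =b=> p5
  p2 = 0\{d} | b.d.d.0\{c,d} → =b=> p6
  p3 = (d.b.0 + (a.0 + (0 + 0)) + ((a.0)\{d} + (0 + 0) | 0\{b})) | d.d.0\{c,d} → =a=> p5, =a=> p6, =d=> p7, =d=> p8
  p4 = b.0 | b.d.d.0\{c,d} → =b=> p1, =b=> p8
  p5 = 0 | d.d.0\{c,d} → =d=> p9
  p6 = 0\{d} | d.d.0\{c,d} → =d=> p10
  p7 = (d.b.0 + (a.0 + (0 + 0)) + ((a.0)\{d} + (0 + 0) | 0\{b})) | d.0\{c,d} → =a=> p10, =a=> p9, =d=> p11, =d=> p12
  p8 = b.0 | d.d.0\{c,d} → =b=> p5, =d=> p12
  p9 = 0 | d.0\{c,d} → =d=> p13
  p10 = 0\{d} | d.0\{c,d} → =d=> p14
  p11 = (d.b.0 + (a.0 + (0 + 0)) + ((a.0)\{d} + (0 + 0) | 0\{b})) | 0\{c,d} → =a=> p13, =a=> p14, =d=> p15
  p12 = b.0 | d.0\{c,d} → =b=> p9, =d=> p15
  p13 = 0 | 0\{c,d} → stopped
  p14 = 0\{d} | 0\{c,d} → stopped
  p15 = b.0 | 0\{c,d} → =b=> p13
Reachable graph of Q (16 states):
  q0 = (d.b.0 + (a.0 + (0 + 0)) + ((a.0)\{d} + (0 + 0) | 0\{b})) | b.d.b.0\{c,d} → =a=> q1, =a=> q2, =b=> q3, =d=> q4
  q1 = 0 | b.d.b.0\{c,d} → =b=> q5
  q2 = 0\{d} | b.d.b.0\{c,d} → =b=> q6
  q3 = (d.b.0 + (a.0 + (0 + 0)) + ((a.0)\{d} + (0 + 0) | 0\{b})) | d.b.0\{c,d} → =a=> q5, =a=> q6, =d=> q7, =d=> q8
  q4 = b.0 | b.d.b.0\{c,d} → =b=> q1, =b=> q8
  q5 = 0 | d.b.0\{c,d} → =d=> q9
  q6 = 0\{d} | d.b.0\{c,d} → =d=> q10
  q7 = (d.b.0 + (a.0 + (0 + 0)) + ((a.0)\{d} + (0 + 0) | 0\{b})) | b.0\{c,d} → =a=> q10, =a=> q9, =b=> q11, =d=> q12
  q8 = b.0 | d.b.0\{c,d} → =b=> q5, =d=> q12
  q9 = 0 | b.0\{c,d} → =b=> q13
  q10 = 0\{d} | b.0\{c,d} → =b=> q14
  q11 = (d.b.0 + (a.0 + (0 + 0)) + ((a.0)\{d} + (0 + 0) | 0\{b})) | 0\{c,d} → =a=> q13, =a=> q14, =d=> q15
  q12 = b.0 | b.0\{c,d} → =b=> q15, =b=> q9
  q13 = 0 | 0\{c,d} → stopped
  q14 = 0\{d} | 0\{c,d} → stopped
  q15 = b.0 | 0\{c,d} → =b=> q13
Executing abdd from P (initial set {p0}):
  step 1 (a): {p1, p2}
  step 2 (b): {p5, p6}
  step 3 (d): {p10, p9}
  step 4 (d): {p13, p14}
  — P admits the full trace.
Executing abdd from Q (initial set {q0}):
  step 1 (a): {q1, q2}
  step 2 (b): {q5, q6}
  step 3 (d): {q10, q9}
  step 4 (d): ∅  — Q cannot continue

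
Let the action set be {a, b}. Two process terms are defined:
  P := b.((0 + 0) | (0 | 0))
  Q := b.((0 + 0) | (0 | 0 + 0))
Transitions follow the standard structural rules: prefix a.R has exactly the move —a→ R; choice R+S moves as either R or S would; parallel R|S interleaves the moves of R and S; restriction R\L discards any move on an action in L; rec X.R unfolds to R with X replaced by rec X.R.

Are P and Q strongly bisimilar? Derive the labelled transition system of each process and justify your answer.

YES

Reachable graph of P (2 states):
  s0 = b.((0 + 0) | (0 | 0)) ⊢ --b--▸ s1
  s1 = (0 + 0) | (0 | 0) ⊢ ·
Reachable graph of Q (2 states):
  t0 = b.((0 + 0) | (0 | 0 + 0)) ⊢ --b--▸ t1
  t1 = (0 + 0) | (0 | 0 + 0) ⊢ ·
Partition-refinement fixed point:
  B0 = {s0, t0}
  B1 = {s1, t1}
s0 ∈ B0, t0 ∈ B0 → same block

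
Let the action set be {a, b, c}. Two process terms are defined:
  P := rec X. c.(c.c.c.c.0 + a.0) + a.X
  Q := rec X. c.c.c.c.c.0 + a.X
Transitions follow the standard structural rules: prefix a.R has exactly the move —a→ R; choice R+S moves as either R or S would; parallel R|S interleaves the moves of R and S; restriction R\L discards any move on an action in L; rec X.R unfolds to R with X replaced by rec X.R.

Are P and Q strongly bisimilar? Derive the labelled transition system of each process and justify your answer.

P's transition system — 6 states:
  s0 = rec X. c.(c.c.c.c.0 + a.0) + a.X :: =a=> s0, =c=> s1
  s1 = c.c.c.c.0 + a.0 :: =a=> s2, =c=> s3
  s2 = 0 :: deadlocked
  s3 = c.c.c.0 :: =c=> s4
  s4 = c.c.0 :: =c=> s5
  s5 = c.0 :: =c=> s2
Q's transition system — 6 states:
  t0 = rec X. c.c.c.c.c.0 + a.X :: =a=> t0, =c=> t1
  t1 = c.c.c.c.0 :: =c=> t2
  t2 = c.c.c.0 :: =c=> t3
  t3 = c.c.0 :: =c=> t4
  t4 = c.0 :: =c=> t5
  t5 = 0 :: deadlocked
Partition-refinement fixed point:
  B0 = {s0}
  B1 = {s1}
  B2 = {s2, t5}
  B3 = {s3, t2}
  B4 = {s4, t3}
  B5 = {s5, t4}
  B6 = {t0}
  B7 = {t1}
s0 ∈ B0, t0 ∈ B6 → different blocks

not bisimilar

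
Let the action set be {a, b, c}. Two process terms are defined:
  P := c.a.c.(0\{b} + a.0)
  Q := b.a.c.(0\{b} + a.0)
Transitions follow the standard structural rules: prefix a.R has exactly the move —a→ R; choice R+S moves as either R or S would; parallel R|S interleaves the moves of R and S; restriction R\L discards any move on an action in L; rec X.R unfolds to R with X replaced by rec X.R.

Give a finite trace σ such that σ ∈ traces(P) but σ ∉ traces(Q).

P's transition system — 5 states:
  u0 = c.a.c.(0\{b} + a.0) → -c-> u1
  u1 = a.c.(0\{b} + a.0) → -a-> u2
  u2 = c.(0\{b} + a.0) → -c-> u3
  u3 = 0\{b} + a.0 → -a-> u4
  u4 = 0 → (no moves)
Q's transition system — 5 states:
  v0 = b.a.c.(0\{b} + a.0) → -b-> v1
  v1 = a.c.(0\{b} + a.0) → -a-> v2
  v2 = c.(0\{b} + a.0) → -c-> v3
  v3 = 0\{b} + a.0 → -a-> v4
  v4 = 0 → (no moves)
Trace ⟨c⟩ through P, begin at {u0}:
  step 1 (c): {u1}
  — P admits the full trace.
Trace ⟨c⟩ through Q, begin at {v0}:
  step 1 (c): ∅  — Q cannot continue

c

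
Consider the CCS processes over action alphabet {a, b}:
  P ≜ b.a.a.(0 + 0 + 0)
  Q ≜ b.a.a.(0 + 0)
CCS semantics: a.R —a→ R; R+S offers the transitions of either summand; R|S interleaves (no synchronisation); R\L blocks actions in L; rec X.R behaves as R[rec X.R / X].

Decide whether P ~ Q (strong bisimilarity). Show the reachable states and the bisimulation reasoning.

P's transition system — 4 states:
  m0 = b.a.a.(0 + 0 + 0) → =b=> m1
  m1 = a.a.(0 + 0 + 0) → =a=> m2
  m2 = a.(0 + 0 + 0) → =a=> m3
  m3 = 0 + 0 + 0 → (no moves)
Q's transition system — 4 states:
  n0 = b.a.a.(0 + 0) → =b=> n1
  n1 = a.a.(0 + 0) → =a=> n2
  n2 = a.(0 + 0) → =a=> n3
  n3 = 0 + 0 → (no moves)
Partition-refinement fixed point:
  B0 = {m0, n0}
  B1 = {m1, n1}
  B2 = {m2, n2}
  B3 = {m3, n3}
m0 ∈ B0, n0 ∈ B0 → same block

YES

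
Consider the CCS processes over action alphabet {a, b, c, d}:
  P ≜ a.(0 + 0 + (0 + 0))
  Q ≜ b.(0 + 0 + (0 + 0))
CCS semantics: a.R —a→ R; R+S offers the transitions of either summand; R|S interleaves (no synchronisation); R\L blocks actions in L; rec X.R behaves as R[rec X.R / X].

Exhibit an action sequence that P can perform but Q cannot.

LTS(P): 2 reachable states
  s0 = a.(0 + 0 + (0 + 0)) has moves -a-> s1
  s1 = 0 + 0 + (0 + 0) has moves (no moves)
LTS(Q): 2 reachable states
  t0 = b.(0 + 0 + (0 + 0)) has moves -b-> t1
  t1 = 0 + 0 + (0 + 0) has moves (no moves)
Run σ = ⟨a⟩ on P: start {s0}
  after a @ step 1: {s1}
  ✓ P
Run σ = ⟨a⟩ on Q: start {t0}
  after a @ step 1: ∅ (Q stuck)

a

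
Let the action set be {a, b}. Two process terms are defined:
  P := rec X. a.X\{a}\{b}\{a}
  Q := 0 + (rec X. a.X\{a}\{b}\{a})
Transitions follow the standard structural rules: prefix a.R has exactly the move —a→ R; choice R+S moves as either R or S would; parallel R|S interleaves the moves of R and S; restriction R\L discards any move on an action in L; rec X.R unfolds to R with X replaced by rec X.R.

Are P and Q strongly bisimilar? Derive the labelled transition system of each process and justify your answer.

P's transition system — 2 states:
  m0 = rec X. a.X\{a}\{b}\{a} | --a--▸ m1
  m1 = (rec X. a.X\{a}\{b}\{a})\{a}\{b}\{a} | ·
Q's transition system — 2 states:
  n0 = 0 + (rec X. a.X\{a}\{b}\{a}) | --a--▸ n1
  n1 = (rec X. a.X\{a}\{b}\{a})\{a}\{b}\{a} | ·
Coarsest stable partition (strong bisimilarity classes):
  B0 = {m0, n0}
  B1 = {m1, n1}
m0 ∈ B0, n0 ∈ B0 → same block

P ~ Q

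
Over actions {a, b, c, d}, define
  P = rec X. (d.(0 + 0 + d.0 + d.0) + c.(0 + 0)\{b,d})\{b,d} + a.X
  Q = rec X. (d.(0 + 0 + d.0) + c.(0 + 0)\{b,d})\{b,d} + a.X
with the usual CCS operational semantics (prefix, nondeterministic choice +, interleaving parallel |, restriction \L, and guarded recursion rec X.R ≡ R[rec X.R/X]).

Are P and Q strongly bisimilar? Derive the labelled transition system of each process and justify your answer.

LTS(P): 2 reachable states
  u0 = rec X. (d.(0 + 0 + d.0 + d.0) + c.(0 + 0)\{b,d})\{b,d} + a.X ⊢ --a--▸ u0, --c--▸ u1
  u1 = (0 + 0)\{b,d}\{b,d} ⊢ deadlocked
LTS(Q): 2 reachable states
  v0 = rec X. (d.(0 + 0 + d.0) + c.(0 + 0)\{b,d})\{b,d} + a.X ⊢ --a--▸ v0, --c--▸ v1
  v1 = (0 + 0)\{b,d}\{b,d} ⊢ deadlocked
Coarsest stable partition (strong bisimilarity classes):
  B0 = {u0, v0}
  B1 = {u1, v1}
u0 ∈ B0, v0 ∈ B0 → same block

P ~ Q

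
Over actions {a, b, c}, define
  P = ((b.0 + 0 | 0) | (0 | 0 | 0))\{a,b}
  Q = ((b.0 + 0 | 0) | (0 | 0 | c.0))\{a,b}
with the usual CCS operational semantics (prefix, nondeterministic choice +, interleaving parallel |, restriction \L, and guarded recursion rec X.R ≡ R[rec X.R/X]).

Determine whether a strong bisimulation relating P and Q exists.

not bisimilar

P's transition system — 1 states:
  s0 = ((b.0 + 0 | 0) | (0 | 0 | 0))\{a,b} ⊢ ·
Q's transition system — 2 states:
  t0 = ((b.0 + 0 | 0) | (0 | 0 | c.0))\{a,b} ⊢ --c--▸ t1
  t1 = ((b.0 + 0 | 0) | (0 | 0 | 0))\{a,b} ⊢ ·
Partition-refinement fixed point:
  B0 = {s0, t1}
  B1 = {t0}
s0 ∈ B0, t0 ∈ B1 → different blocks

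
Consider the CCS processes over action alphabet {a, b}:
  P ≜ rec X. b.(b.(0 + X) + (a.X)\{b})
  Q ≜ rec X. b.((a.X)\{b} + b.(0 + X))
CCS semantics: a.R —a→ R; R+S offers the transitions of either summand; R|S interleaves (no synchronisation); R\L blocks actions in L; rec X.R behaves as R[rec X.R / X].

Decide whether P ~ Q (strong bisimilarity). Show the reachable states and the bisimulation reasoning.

LTS(P): 4 reachable states
  u0 = rec X. b.(b.(0 + X) + (a.X)\{b}) has moves =b=> u1
  u1 = b.(0 + (rec X. b.(b.(0 + X) + (a.X)\{b}))) + (a.(rec X. b.(b.(0 + X) + (a.X)\{b})))\{b} has moves =a=> u2, =b=> u3
  u2 = (rec X. b.(b.(0 + X) + (a.X)\{b}))\{b} has moves deadlocked
  u3 = 0 + (rec X. b.(b.(0 + X) + (a.X)\{b})) has moves =b=> u1
LTS(Q): 4 reachable states
  v0 = rec X. b.((a.X)\{b} + b.(0 + X)) has moves =b=> v1
  v1 = (a.(rec X. b.((a.X)\{b} + b.(0 + X))))\{b} + b.(0 + (rec X. b.((a.X)\{b} + b.(0 + X)))) has moves =a=> v2, =b=> v3
  v2 = (rec X. b.((a.X)\{b} + b.(0 + X)))\{b} has moves deadlocked
  v3 = 0 + (rec X. b.((a.X)\{b} + b.(0 + X))) has moves =b=> v1
Bisimilarity quotient blocks:
  B0 = {u0, u3, v0, v3}
  B1 = {u1, v1}
  B2 = {u2, v2}
u0 ∈ B0, v0 ∈ B0 → same block

YES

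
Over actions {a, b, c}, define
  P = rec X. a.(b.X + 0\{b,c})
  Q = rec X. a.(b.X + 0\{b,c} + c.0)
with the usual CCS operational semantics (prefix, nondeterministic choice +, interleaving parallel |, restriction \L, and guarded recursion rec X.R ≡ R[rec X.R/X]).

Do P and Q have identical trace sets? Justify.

P's transition system — 2 states:
  s0 = rec X. a.(b.X + 0\{b,c}) :: -a-> s1
  s1 = b.(rec X. a.(b.X + 0\{b,c})) + 0\{b,c} :: -b-> s0
Q's transition system — 3 states:
  t0 = rec X. a.(b.X + 0\{b,c} + c.0) :: -a-> t1
  t1 = b.(rec X. a.(b.X + 0\{b,c} + c.0)) + 0\{b,c} + c.0 :: -b-> t0, -c-> t2
  t2 = 0 :: (no moves)
Run σ = ⟨ac⟩ on Q: start {t0}
  [1] a ⇒ {t1}
  [2] c ⇒ {t2}
  — Q admits the full trace.
Run σ = ⟨ac⟩ on P: start {s0}
  [1] a ⇒ {s1}
  [2] c ⇒ ∅ (P stuck)

NO — witness ⟨ac⟩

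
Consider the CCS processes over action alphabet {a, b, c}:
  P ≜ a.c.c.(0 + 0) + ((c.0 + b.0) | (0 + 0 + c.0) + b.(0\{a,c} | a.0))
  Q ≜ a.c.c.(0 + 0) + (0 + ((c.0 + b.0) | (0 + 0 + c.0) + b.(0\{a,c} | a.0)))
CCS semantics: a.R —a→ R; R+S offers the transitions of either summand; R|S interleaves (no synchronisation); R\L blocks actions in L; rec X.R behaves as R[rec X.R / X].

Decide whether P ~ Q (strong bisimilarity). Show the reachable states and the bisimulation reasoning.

Reachable graph of P (9 states):
  u0 = a.c.c.(0 + 0) + ((c.0 + b.0) | (0 + 0 + c.0) + b.(0\{a,c} | a.0)) ⊢ —a→ u1, —b→ u2, —b→ u3, —c→ u2, —c→ u4
  u1 = c.c.(0 + 0) ⊢ —c→ u5
  u2 = 0 | (0 + 0 + c.0) ⊢ —c→ u6
  u3 = 0\{a,c} | a.0 ⊢ —a→ u7
  u4 = (c.0 + b.0) | 0 ⊢ —b→ u6, —c→ u6
  u5 = c.(0 + 0) ⊢ —c→ u8
  u6 = 0 | 0 ⊢ deadlocked
  u7 = 0\{a,c} | 0 ⊢ deadlocked
  u8 = 0 + 0 ⊢ deadlocked
Reachable graph of Q (9 states):
  v0 = a.c.c.(0 + 0) + (0 + ((c.0 + b.0) | (0 + 0 + c.0) + b.(0\{a,c} | a.0))) ⊢ —a→ v1, —b→ v2, —b→ v3, —c→ v2, —c→ v4
  v1 = c.c.(0 + 0) ⊢ —c→ v5
  v2 = 0 | (0 + 0 + c.0) ⊢ —c→ v6
  v3 = 0\{a,c} | a.0 ⊢ —a→ v7
  v4 = (c.0 + b.0) | 0 ⊢ —b→ v6, —c→ v6
  v5 = c.(0 + 0) ⊢ —c→ v8
  v6 = 0 | 0 ⊢ deadlocked
  v7 = 0\{a,c} | 0 ⊢ deadlocked
  v8 = 0 + 0 ⊢ deadlocked
Bisimilarity quotient blocks:
  B0 = {u0, v0}
  B1 = {u4, v4}
  B2 = {u6, u7, u8, v6, v7, v8}
  B3 = {u2, u5, v2, v5}
  B4 = {u1, v1}
  B5 = {u3, v3}
u0 ∈ B0, v0 ∈ B0 → same block

bisimilar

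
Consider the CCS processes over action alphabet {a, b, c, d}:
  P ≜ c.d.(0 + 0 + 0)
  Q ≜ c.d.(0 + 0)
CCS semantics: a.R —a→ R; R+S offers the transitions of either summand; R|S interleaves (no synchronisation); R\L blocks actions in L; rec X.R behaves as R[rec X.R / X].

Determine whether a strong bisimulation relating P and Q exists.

bisimilar

P's transition system — 3 states:
  p0 = c.d.(0 + 0 + 0) ⊢ ··c··> p1
  p1 = d.(0 + 0 + 0) ⊢ ··d··> p2
  p2 = 0 + 0 + 0 ⊢ stopped
Q's transition system — 3 states:
  q0 = c.d.(0 + 0) ⊢ ··c··> q1
  q1 = d.(0 + 0) ⊢ ··d··> q2
  q2 = 0 + 0 ⊢ stopped
Bisimilarity quotient blocks:
  B0 = {p0, q0}
  B1 = {p1, q1}
  B2 = {p2, q2}
p0 ∈ B0, q0 ∈ B0 → same block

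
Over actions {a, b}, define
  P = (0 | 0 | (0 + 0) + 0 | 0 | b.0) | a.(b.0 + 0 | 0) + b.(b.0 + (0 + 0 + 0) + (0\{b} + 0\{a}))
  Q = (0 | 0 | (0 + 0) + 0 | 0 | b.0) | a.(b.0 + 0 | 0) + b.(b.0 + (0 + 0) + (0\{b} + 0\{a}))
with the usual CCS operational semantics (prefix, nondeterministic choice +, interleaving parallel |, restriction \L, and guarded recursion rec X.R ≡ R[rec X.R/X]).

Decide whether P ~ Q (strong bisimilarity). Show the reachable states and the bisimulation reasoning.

bisimilar

P's transition system — 8 states:
  m0 = (0 | 0 | (0 + 0) + 0 | 0 | b.0) | a.(b.0 + 0 | 0) + b.(b.0 + (0 + 0 + 0) + (0\{b} + 0\{a})) | -a-> m1, -b-> m2, -b-> m3
  m1 = (0 | 0 | (0 + 0) + 0 | 0 | b.0) | (b.0 + 0 | 0) | -b-> m4, -b-> m5
  m2 = 0 | 0 | 0 | a.(b.0 + 0 | 0) | -a-> m5
  m3 = b.0 + (0 + 0 + 0) + (0\{b} + 0\{a}) | -b-> m6
  m4 = (0 | 0 | (0 + 0) + 0 | 0 | b.0) | 0 | -b-> m7
  m5 = 0 | 0 | 0 | (b.0 + 0 | 0) | -b-> m7
  m6 = 0 | ∅
  m7 = 0 | 0 | 0 | 0 | ∅
Q's transition system — 8 states:
  n0 = (0 | 0 | (0 + 0) + 0 | 0 | b.0) | a.(b.0 + 0 | 0) + b.(b.0 + (0 + 0) + (0\{b} + 0\{a})) | -a-> n1, -b-> n2, -b-> n3
  n1 = (0 | 0 | (0 + 0) + 0 | 0 | b.0) | (b.0 + 0 | 0) | -b-> n4, -b-> n5
  n2 = 0 | 0 | 0 | a.(b.0 + 0 | 0) | -a-> n5
  n3 = b.0 + (0 + 0) + (0\{b} + 0\{a}) | -b-> n6
  n4 = (0 | 0 | (0 + 0) + 0 | 0 | b.0) | 0 | -b-> n7
  n5 = 0 | 0 | 0 | (b.0 + 0 | 0) | -b-> n7
  n6 = 0 | ∅
  n7 = 0 | 0 | 0 | 0 | ∅
Coarsest stable partition (strong bisimilarity classes):
  B0 = {m0, n0}
  B1 = {m2, n2}
  B2 = {m3, m4, m5, n3, n4, n5}
  B3 = {m6, m7, n6, n7}
  B4 = {m1, n1}
m0 ∈ B0, n0 ∈ B0 → same block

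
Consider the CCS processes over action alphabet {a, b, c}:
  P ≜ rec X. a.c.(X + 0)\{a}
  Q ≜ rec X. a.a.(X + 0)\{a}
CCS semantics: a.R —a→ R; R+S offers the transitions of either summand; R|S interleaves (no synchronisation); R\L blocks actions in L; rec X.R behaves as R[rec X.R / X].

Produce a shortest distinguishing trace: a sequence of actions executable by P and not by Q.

ac

LTS(P): 3 reachable states
  m0 = rec X. a.c.(X + 0)\{a} → --a--▸ m1
  m1 = c.((rec X. a.c.(X + 0)\{a}) + 0)\{a} → --c--▸ m2
  m2 = ((rec X. a.c.(X + 0)\{a}) + 0)\{a} → deadlocked
LTS(Q): 3 reachable states
  n0 = rec X. a.a.(X + 0)\{a} → --a--▸ n1
  n1 = a.((rec X. a.a.(X + 0)\{a}) + 0)\{a} → --a--▸ n2
  n2 = ((rec X. a.a.(X + 0)\{a}) + 0)\{a} → deadlocked
Trace ⟨ac⟩ through P, begin at {m0}:
  after a @ step 1: {m1}
  after c @ step 2: {m2}
  — P admits the full trace.
Trace ⟨ac⟩ through Q, begin at {n0}:
  after a @ step 1: {n1}
  after c @ step 2: no successor for Q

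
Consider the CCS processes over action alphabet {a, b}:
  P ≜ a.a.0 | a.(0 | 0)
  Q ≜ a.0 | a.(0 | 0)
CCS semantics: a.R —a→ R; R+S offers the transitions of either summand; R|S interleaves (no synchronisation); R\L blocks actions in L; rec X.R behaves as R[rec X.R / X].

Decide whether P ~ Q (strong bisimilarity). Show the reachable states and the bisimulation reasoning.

LTS(P): 6 reachable states
  m0 = a.a.0 | a.(0 | 0) | =a=> m1, =a=> m2
  m1 = a.0 | a.(0 | 0) | =a=> m3, =a=> m4
  m2 = a.a.0 | (0 | 0) | =a=> m4
  m3 = 0 | a.(0 | 0) | =a=> m5
  m4 = a.0 | (0 | 0) | =a=> m5
  m5 = 0 | (0 | 0) | stopped
LTS(Q): 4 reachable states
  n0 = a.0 | a.(0 | 0) | =a=> n1, =a=> n2
  n1 = 0 | a.(0 | 0) | =a=> n3
  n2 = a.0 | (0 | 0) | =a=> n3
  n3 = 0 | (0 | 0) | stopped
Coarsest stable partition (strong bisimilarity classes):
  B0 = {m0}
  B1 = {m1, m2, n0}
  B2 = {m3, m4, n1, n2}
  B3 = {m5, n3}
m0 ∈ B0, n0 ∈ B1 → different blocks

P ≁ Q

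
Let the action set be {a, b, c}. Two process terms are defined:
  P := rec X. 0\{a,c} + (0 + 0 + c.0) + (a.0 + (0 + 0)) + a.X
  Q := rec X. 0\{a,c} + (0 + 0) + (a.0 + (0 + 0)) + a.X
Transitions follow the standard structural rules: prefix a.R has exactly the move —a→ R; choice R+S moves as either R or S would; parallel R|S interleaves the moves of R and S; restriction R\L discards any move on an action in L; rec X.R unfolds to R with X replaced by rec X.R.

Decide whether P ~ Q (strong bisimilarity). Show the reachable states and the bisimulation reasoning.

P ≁ Q

P's transition system — 2 states:
  u0 = rec X. 0\{a,c} + (0 + 0 + c.0) + (a.0 + (0 + 0)) + a.X | —a→ u0, —a→ u1, —c→ u1
  u1 = 0 | ·
Q's transition system — 2 states:
  v0 = rec X. 0\{a,c} + (0 + 0) + (a.0 + (0 + 0)) + a.X | —a→ v0, —a→ v1
  v1 = 0 | ·
Bisimilarity quotient blocks:
  B0 = {u0}
  B1 = {u1, v1}
  B2 = {v0}
u0 ∈ B0, v0 ∈ B2 → different blocks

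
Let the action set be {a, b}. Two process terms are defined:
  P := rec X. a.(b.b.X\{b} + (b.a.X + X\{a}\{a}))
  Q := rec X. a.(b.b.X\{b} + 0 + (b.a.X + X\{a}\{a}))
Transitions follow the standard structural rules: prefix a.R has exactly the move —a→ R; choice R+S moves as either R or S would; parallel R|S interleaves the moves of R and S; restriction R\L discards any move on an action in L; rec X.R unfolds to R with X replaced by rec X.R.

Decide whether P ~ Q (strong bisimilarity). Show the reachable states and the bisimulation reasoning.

YES

LTS(P): 6 reachable states
  p0 = rec X. a.(b.b.X\{b} + (b.a.X + X\{a}\{a})) :: -a-> p1
  p1 = b.b.(rec X. a.(b.b.X\{b} + (b.a.X + X\{a}\{a})))\{b} + (b.a.(rec X. a.(b.b.X\{b} + (b.a.X + X\{a}\{a}))) + (rec X. a.(b.b.X\{b} + (b.a.X + X\{a}\{a})))\{a}\{a}) :: -b-> p2, -b-> p3
  p2 = a.(rec X. a.(b.b.X\{b} + (b.a.X + X\{a}\{a}))) :: -a-> p0
  p3 = b.(rec X. a.(b.b.X\{b} + (b.a.X + X\{a}\{a})))\{b} :: -b-> p4
  p4 = (rec X. a.(b.b.X\{b} + (b.a.X + X\{a}\{a})))\{b} :: -a-> p5
  p5 = (b.b.(rec X. a.(b.b.X\{b} + (b.a.X + X\{a}\{a})))\{b} + (b.a.(rec X. a.(b.b.X\{b} + (b.a.X + X\{a}\{a}))) + (rec X. a.(b.b.X\{b} + (b.a.X + X\{a}\{a})))\{a}\{a}))\{b} :: ∅
LTS(Q): 6 reachable states
  q0 = rec X. a.(b.b.X\{b} + 0 + (b.a.X + X\{a}\{a})) :: -a-> q1
  q1 = b.b.(rec X. a.(b.b.X\{b} + 0 + (b.a.X + X\{a}\{a})))\{b} + 0 + (b.a.(rec X. a.(b.b.X\{b} + 0 + (b.a.X + X\{a}\{a}))) + (rec X. a.(b.b.X\{b} + 0 + (b.a.X + X\{a}\{a})))\{a}\{a}) :: -b-> q2, -b-> q3
  q2 = a.(rec X. a.(b.b.X\{b} + 0 + (b.a.X + X\{a}\{a}))) :: -a-> q0
  q3 = b.(rec X. a.(b.b.X\{b} + 0 + (b.a.X + X\{a}\{a})))\{b} :: -b-> q4
  q4 = (rec X. a.(b.b.X\{b} + 0 + (b.a.X + X\{a}\{a})))\{b} :: -a-> q5
  q5 = (b.b.(rec X. a.(b.b.X\{b} + 0 + (b.a.X + X\{a}\{a})))\{b} + 0 + (b.a.(rec X. a.(b.b.X\{b} + 0 + (b.a.X + X\{a}\{a}))) + (rec X. a.(b.b.X\{b} + 0 + (b.a.X + X\{a}\{a})))\{a}\{a}))\{b} :: ∅
Coarsest stable partition (strong bisimilarity classes):
  B0 = {p0, q0}
  B1 = {p1, q1}
  B2 = {p3, q3}
  B3 = {p4, q4}
  B4 = {p5, q5}
  B5 = {p2, q2}
p0 ∈ B0, q0 ∈ B0 → same block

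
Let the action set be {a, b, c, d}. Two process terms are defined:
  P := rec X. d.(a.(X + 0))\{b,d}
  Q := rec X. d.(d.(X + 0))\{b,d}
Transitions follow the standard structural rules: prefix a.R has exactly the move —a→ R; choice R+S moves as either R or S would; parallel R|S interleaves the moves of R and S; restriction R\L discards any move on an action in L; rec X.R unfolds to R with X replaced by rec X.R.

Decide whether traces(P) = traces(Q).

NO — witness ⟨da⟩

LTS(P): 3 reachable states
  m0 = rec X. d.(a.(X + 0))\{b,d} → --d--▸ m1
  m1 = (a.((rec X. d.(a.(X + 0))\{b,d}) + 0))\{b,d} → --a--▸ m2
  m2 = ((rec X. d.(a.(X + 0))\{b,d}) + 0)\{b,d} → ·
LTS(Q): 2 reachable states
  n0 = rec X. d.(d.(X + 0))\{b,d} → --d--▸ n1
  n1 = (d.((rec X. d.(d.(X + 0))\{b,d}) + 0))\{b,d} → ·
Trace ⟨da⟩ through P, begin at {m0}:
  after d @ step 1: {m1}
  after a @ step 2: {m2}
  — P admits the full trace.
Trace ⟨da⟩ through Q, begin at {n0}:
  after d @ step 1: {n1}
  after a @ step 2: no successor for Q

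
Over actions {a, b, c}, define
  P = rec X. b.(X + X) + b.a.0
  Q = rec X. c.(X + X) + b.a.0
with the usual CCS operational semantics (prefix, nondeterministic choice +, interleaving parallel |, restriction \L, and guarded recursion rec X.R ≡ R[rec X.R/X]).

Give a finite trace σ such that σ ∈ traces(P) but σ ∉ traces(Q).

bb

LTS(P): 4 reachable states
  u0 = rec X. b.(X + X) + b.a.0 has moves ··b··> u1, ··b··> u2
  u1 = (rec X. b.(X + X) + b.a.0) + (rec X. b.(X + X) + b.a.0) has moves ··b··> u1, ··b··> u2
  u2 = a.0 has moves ··a··> u3
  u3 = 0 has moves deadlocked
LTS(Q): 4 reachable states
  v0 = rec X. c.(X + X) + b.a.0 has moves ··b··> v1, ··c··> v2
  v1 = a.0 has moves ··a··> v3
  v2 = (rec X. c.(X + X) + b.a.0) + (rec X. c.(X + X) + b.a.0) has moves ··b··> v1, ··c··> v2
  v3 = 0 has moves deadlocked
Trace ⟨bb⟩ through P, begin at {u0}:
  after b @ step 1: {u1, u2}
  after b @ step 2: {u1, u2}
  P completes σ.
Trace ⟨bb⟩ through Q, begin at {v0}:
  after b @ step 1: {v1}
  after b @ step 2: ∅  — Q cannot continue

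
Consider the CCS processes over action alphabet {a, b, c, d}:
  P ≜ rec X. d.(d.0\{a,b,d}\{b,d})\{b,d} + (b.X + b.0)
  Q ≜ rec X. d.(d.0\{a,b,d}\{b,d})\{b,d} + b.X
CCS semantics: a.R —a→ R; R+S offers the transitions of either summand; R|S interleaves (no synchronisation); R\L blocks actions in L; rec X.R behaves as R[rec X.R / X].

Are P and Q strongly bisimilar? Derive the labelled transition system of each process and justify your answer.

LTS(P): 3 reachable states
  u0 = rec X. d.(d.0\{a,b,d}\{b,d})\{b,d} + (b.X + b.0) ⊢ —b→ u0, —b→ u1, —d→ u2
  u1 = 0 ⊢ deadlocked
  u2 = (d.0\{a,b,d}\{b,d})\{b,d} ⊢ deadlocked
LTS(Q): 2 reachable states
  v0 = rec X. d.(d.0\{a,b,d}\{b,d})\{b,d} + b.X ⊢ —b→ v0, —d→ v1
  v1 = (d.0\{a,b,d}\{b,d})\{b,d} ⊢ deadlocked
Coarsest stable partition (strong bisimilarity classes):
  B0 = {u0}
  B1 = {u1, u2, v1}
  B2 = {v0}
u0 ∈ B0, v0 ∈ B2 → different blocks

not bisimilar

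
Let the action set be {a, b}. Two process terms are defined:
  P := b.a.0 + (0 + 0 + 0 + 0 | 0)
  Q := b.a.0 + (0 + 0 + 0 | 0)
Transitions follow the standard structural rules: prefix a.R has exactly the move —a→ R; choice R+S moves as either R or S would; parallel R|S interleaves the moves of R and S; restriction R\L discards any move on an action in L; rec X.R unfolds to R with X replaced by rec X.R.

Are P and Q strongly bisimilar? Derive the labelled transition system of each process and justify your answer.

Reachable graph of P (3 states):
  m0 = b.a.0 + (0 + 0 + 0 + 0 | 0) :: -b-> m1
  m1 = a.0 :: -a-> m2
  m2 = 0 :: stopped
Reachable graph of Q (3 states):
  n0 = b.a.0 + (0 + 0 + 0 | 0) :: -b-> n1
  n1 = a.0 :: -a-> n2
  n2 = 0 :: stopped
Bisimilarity quotient blocks:
  B0 = {m0, n0}
  B1 = {m1, n1}
  B2 = {m2, n2}
m0 ∈ B0, n0 ∈ B0 → same block

YES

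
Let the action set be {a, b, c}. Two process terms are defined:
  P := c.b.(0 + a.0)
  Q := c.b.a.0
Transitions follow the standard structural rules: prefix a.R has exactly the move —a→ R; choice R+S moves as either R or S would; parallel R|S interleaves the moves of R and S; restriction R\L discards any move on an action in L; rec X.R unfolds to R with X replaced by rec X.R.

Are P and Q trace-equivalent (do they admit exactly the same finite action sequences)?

P's transition system — 4 states:
  s0 = c.b.(0 + a.0) | --c--▸ s1
  s1 = b.(0 + a.0) | --b--▸ s2
  s2 = 0 + a.0 | --a--▸ s3
  s3 = 0 | ·
Q's transition system — 4 states:
  t0 = c.b.a.0 | --c--▸ t1
  t1 = b.a.0 | --b--▸ t2
  t2 = a.0 | --a--▸ t3
  t3 = 0 | ·
Coarsest stable partition (strong bisimilarity classes):
  B0 = {s0, t0}
  B1 = {s1, t1}
  B2 = {s2, t2}
  B3 = {s3, t3}
s0 ∈ B0, t0 ∈ B0 → same block
Bisimilar ⇒ trace-equivalent.

YES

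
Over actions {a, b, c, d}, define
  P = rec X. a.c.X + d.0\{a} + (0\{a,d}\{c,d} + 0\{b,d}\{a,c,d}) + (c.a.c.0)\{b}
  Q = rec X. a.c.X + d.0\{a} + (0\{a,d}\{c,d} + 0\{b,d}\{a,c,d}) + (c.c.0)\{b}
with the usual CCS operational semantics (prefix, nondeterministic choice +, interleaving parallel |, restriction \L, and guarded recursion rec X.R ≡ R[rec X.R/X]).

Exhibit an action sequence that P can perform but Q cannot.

ca

P's transition system — 6 states:
  p0 = rec X. a.c.X + d.0\{a} + (0\{a,d}\{c,d} + 0\{b,d}\{a,c,d}) + (c.a.c.0)\{b} has moves ··a··> p1, ··c··> p2, ··d··> p3
  p1 = c.(rec X. a.c.X + d.0\{a} + (0\{a,d}\{c,d} + 0\{b,d}\{a,c,d}) + (c.a.c.0)\{b}) has moves ··c··> p0
  p2 = (a.c.0)\{b} has moves ··a··> p4
  p3 = 0\{a} has moves (no moves)
  p4 = (c.0)\{b} has moves ··c··> p5
  p5 = 0\{b} has moves (no moves)
Q's transition system — 5 states:
  q0 = rec X. a.c.X + d.0\{a} + (0\{a,d}\{c,d} + 0\{b,d}\{a,c,d}) + (c.c.0)\{b} has moves ··a··> q1, ··c··> q2, ··d··> q3
  q1 = c.(rec X. a.c.X + d.0\{a} + (0\{a,d}\{c,d} + 0\{b,d}\{a,c,d}) + (c.c.0)\{b}) has moves ··c··> q0
  q2 = (c.0)\{b} has moves ··c··> q4
  q3 = 0\{a} has moves (no moves)
  q4 = 0\{b} has moves (no moves)
Executing ca from P (initial set {p0}):
  step 1 (c): {p2}
  step 2 (a): {p4}
  ✓ P
Executing ca from Q (initial set {q0}):
  step 1 (c): {q2}
  step 2 (a): ∅  — Q cannot continue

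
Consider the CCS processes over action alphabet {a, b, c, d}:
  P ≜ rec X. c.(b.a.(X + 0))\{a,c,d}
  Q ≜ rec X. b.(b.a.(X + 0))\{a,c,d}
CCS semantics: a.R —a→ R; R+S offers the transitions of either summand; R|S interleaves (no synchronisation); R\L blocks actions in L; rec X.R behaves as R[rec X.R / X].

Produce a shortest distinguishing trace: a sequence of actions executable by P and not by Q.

LTS(P): 3 reachable states
  p0 = rec X. c.(b.a.(X + 0))\{a,c,d} ⊢ ··c··> p1
  p1 = (b.a.((rec X. c.(b.a.(X + 0))\{a,c,d}) + 0))\{a,c,d} ⊢ ··b··> p2
  p2 = (a.((rec X. c.(b.a.(X + 0))\{a,c,d}) + 0))\{a,c,d} ⊢ (no moves)
LTS(Q): 3 reachable states
  q0 = rec X. b.(b.a.(X + 0))\{a,c,d} ⊢ ··b··> q1
  q1 = (b.a.((rec X. b.(b.a.(X + 0))\{a,c,d}) + 0))\{a,c,d} ⊢ ··b··> q2
  q2 = (a.((rec X. b.(b.a.(X + 0))\{a,c,d}) + 0))\{a,c,d} ⊢ (no moves)
Run σ = ⟨c⟩ on P: start {p0}
  step 1 (c): {p1}
  — P admits the full trace.
Run σ = ⟨c⟩ on Q: start {q0}
  step 1 (c): ∅  — Q cannot continue

c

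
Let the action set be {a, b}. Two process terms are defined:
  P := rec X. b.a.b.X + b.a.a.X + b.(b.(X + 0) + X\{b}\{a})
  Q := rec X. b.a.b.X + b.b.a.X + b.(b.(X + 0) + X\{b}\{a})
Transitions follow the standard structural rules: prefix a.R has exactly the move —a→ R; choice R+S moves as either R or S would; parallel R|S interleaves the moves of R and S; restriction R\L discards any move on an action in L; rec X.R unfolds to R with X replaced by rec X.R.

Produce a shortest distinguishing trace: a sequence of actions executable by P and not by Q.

LTS(P): 7 reachable states
  m0 = rec X. b.a.b.X + b.a.a.X + b.(b.(X + 0) + X\{b}\{a}) ⊢ =b=> m1, =b=> m2, =b=> m3
  m1 = a.a.(rec X. b.a.b.X + b.a.a.X + b.(b.(X + 0) + X\{b}\{a})) ⊢ =a=> m4
  m2 = a.b.(rec X. b.a.b.X + b.a.a.X + b.(b.(X + 0) + X\{b}\{a})) ⊢ =a=> m5
  m3 = b.((rec X. b.a.b.X + b.a.a.X + b.(b.(X + 0) + X\{b}\{a})) + 0) + (rec X. b.a.b.X + b.a.a.X + b.(b.(X + 0) + X\{b}\{a}))\{b}\{a} ⊢ =b=> m6
  m4 = a.(rec X. b.a.b.X + b.a.a.X + b.(b.(X + 0) + X\{b}\{a})) ⊢ =a=> m0
  m5 = b.(rec X. b.a.b.X + b.a.a.X + b.(b.(X + 0) + X\{b}\{a})) ⊢ =b=> m0
  m6 = (rec X. b.a.b.X + b.a.a.X + b.(b.(X + 0) + X\{b}\{a})) + 0 ⊢ =b=> m1, =b=> m2, =b=> m3
LTS(Q): 7 reachable states
  n0 = rec X. b.a.b.X + b.b.a.X + b.(b.(X + 0) + X\{b}\{a}) ⊢ =b=> n1, =b=> n2, =b=> n3
  n1 = a.b.(rec X. b.a.b.X + b.b.a.X + b.(b.(X + 0) + X\{b}\{a})) ⊢ =a=> n4
  n2 = b.((rec X. b.a.b.X + b.b.a.X + b.(b.(X + 0) + X\{b}\{a})) + 0) + (rec X. b.a.b.X + b.b.a.X + b.(b.(X + 0) + X\{b}\{a}))\{b}\{a} ⊢ =b=> n5
  n3 = b.a.(rec X. b.a.b.X + b.b.a.X + b.(b.(X + 0) + X\{b}\{a})) ⊢ =b=> n6
  n4 = b.(rec X. b.a.b.X + b.b.a.X + b.(b.(X + 0) + X\{b}\{a})) ⊢ =b=> n0
  n5 = (rec X. b.a.b.X + b.b.a.X + b.(b.(X + 0) + X\{b}\{a})) + 0 ⊢ =b=> n1, =b=> n2, =b=> n3
  n6 = a.(rec X. b.a.b.X + b.b.a.X + b.(b.(X + 0) + X\{b}\{a})) ⊢ =a=> n0
Trace ⟨baa⟩ through P, begin at {m0}:
  [1] b ⇒ {m1, m2, m3}
  [2] a ⇒ {m4, m5}
  [3] a ⇒ {m0}
  P completes σ.
Trace ⟨baa⟩ through Q, begin at {n0}:
  [1] b ⇒ {n1, n2, n3}
  [2] a ⇒ {n4}
  [3] a ⇒ ∅  — Q cannot continue

baa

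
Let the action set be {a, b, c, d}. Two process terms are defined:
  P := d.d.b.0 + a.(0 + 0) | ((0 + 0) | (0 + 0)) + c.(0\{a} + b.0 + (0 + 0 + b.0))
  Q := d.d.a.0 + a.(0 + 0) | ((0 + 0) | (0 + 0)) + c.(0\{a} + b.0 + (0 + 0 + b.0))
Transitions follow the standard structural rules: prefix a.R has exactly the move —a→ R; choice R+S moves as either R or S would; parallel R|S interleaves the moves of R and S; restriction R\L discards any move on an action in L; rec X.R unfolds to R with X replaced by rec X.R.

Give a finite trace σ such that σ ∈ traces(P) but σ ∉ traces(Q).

ddb

Reachable graph of P (6 states):
  s0 = d.d.b.0 + a.(0 + 0) | ((0 + 0) | (0 + 0)) + c.(0\{a} + b.0 + (0 + 0 + b.0)) | --a--▸ s1, --c--▸ s2, --d--▸ s3
  s1 = (0 + 0) | ((0 + 0) | (0 + 0)) | (no moves)
  s2 = 0\{a} + b.0 + (0 + 0 + b.0) | --b--▸ s4
  s3 = d.b.0 | --d--▸ s5
  s4 = 0 | (no moves)
  s5 = b.0 | --b--▸ s4
Reachable graph of Q (6 states):
  t0 = d.d.a.0 + a.(0 + 0) | ((0 + 0) | (0 + 0)) + c.(0\{a} + b.0 + (0 + 0 + b.0)) | --a--▸ t1, --c--▸ t2, --d--▸ t3
  t1 = (0 + 0) | ((0 + 0) | (0 + 0)) | (no moves)
  t2 = 0\{a} + b.0 + (0 + 0 + b.0) | --b--▸ t4
  t3 = d.a.0 | --d--▸ t5
  t4 = 0 | (no moves)
  t5 = a.0 | --a--▸ t4
Trace ⟨ddb⟩ through P, begin at {s0}:
  after d @ step 1: {s3}
  after d @ step 2: {s5}
  after b @ step 3: {s4}
  P completes σ.
Trace ⟨ddb⟩ through Q, begin at {t0}:
  after d @ step 1: {t3}
  after d @ step 2: {t5}
  after b @ step 3: no successor for Q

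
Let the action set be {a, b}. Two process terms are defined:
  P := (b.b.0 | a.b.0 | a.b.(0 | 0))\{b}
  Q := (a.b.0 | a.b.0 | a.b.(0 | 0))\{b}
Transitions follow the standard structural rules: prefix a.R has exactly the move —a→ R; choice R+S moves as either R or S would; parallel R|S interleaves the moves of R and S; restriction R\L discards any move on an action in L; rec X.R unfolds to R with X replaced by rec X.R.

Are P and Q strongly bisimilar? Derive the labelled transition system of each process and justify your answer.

NO

LTS(P): 4 reachable states
  m0 = (b.b.0 | a.b.0 | a.b.(0 | 0))\{b} :: --a--▸ m1, --a--▸ m2
  m1 = (b.b.0 | a.b.0 | b.(0 | 0))\{b} :: --a--▸ m3
  m2 = (b.b.0 | b.0 | a.b.(0 | 0))\{b} :: --a--▸ m3
  m3 = (b.b.0 | b.0 | b.(0 | 0))\{b} :: deadlocked
LTS(Q): 8 reachable states
  n0 = (a.b.0 | a.b.0 | a.b.(0 | 0))\{b} :: --a--▸ n1, --a--▸ n2, --a--▸ n3
  n1 = (a.b.0 | a.b.0 | b.(0 | 0))\{b} :: --a--▸ n4, --a--▸ n5
  n2 = (a.b.0 | b.0 | a.b.(0 | 0))\{b} :: --a--▸ n4, --a--▸ n6
  n3 = (b.0 | a.b.0 | a.b.(0 | 0))\{b} :: --a--▸ n5, --a--▸ n6
  n4 = (a.b.0 | b.0 | b.(0 | 0))\{b} :: --a--▸ n7
  n5 = (b.0 | a.b.0 | b.(0 | 0))\{b} :: --a--▸ n7
  n6 = (b.0 | b.0 | a.b.(0 | 0))\{b} :: --a--▸ n7
  n7 = (b.0 | b.0 | b.(0 | 0))\{b} :: deadlocked
Partition-refinement fixed point:
  B0 = {m0, n1, n2, n3}
  B1 = {m1, m2, n4, n5, n6}
  B2 = {m3, n7}
  B3 = {n0}
m0 ∈ B0, n0 ∈ B3 → different blocks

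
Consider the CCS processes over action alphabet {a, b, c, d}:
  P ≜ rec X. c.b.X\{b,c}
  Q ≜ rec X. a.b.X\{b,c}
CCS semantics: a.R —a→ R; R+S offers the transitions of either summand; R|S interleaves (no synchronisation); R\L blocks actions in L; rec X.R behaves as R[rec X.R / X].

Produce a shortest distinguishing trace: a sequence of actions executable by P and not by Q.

c

Reachable graph of P (3 states):
  m0 = rec X. c.b.X\{b,c} | ··c··> m1
  m1 = b.(rec X. c.b.X\{b,c})\{b,c} | ··b··> m2
  m2 = (rec X. c.b.X\{b,c})\{b,c} | (no moves)
Reachable graph of Q (4 states):
  n0 = rec X. a.b.X\{b,c} | ··a··> n1
  n1 = b.(rec X. a.b.X\{b,c})\{b,c} | ··b··> n2
  n2 = (rec X. a.b.X\{b,c})\{b,c} | ··a··> n3
  n3 = (b.(rec X. a.b.X\{b,c})\{b,c})\{b,c} | (no moves)
Run σ = ⟨c⟩ on P: start {m0}
  [1] c ⇒ {m1}
  ✓ P
Run σ = ⟨c⟩ on Q: start {n0}
  [1] c ⇒ ∅  — Q cannot continue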